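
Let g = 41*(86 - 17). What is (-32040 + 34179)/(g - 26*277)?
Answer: -2139/4373 ≈ -0.48914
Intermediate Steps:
g = 2829 (g = 41*69 = 2829)
(-32040 + 34179)/(g - 26*277) = (-32040 + 34179)/(2829 - 26*277) = 2139/(2829 - 7202) = 2139/(-4373) = 2139*(-1/4373) = -2139/4373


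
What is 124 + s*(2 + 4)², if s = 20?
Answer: 844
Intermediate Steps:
124 + s*(2 + 4)² = 124 + 20*(2 + 4)² = 124 + 20*6² = 124 + 20*36 = 124 + 720 = 844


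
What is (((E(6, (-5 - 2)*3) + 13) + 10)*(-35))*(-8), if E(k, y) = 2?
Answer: 7000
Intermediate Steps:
(((E(6, (-5 - 2)*3) + 13) + 10)*(-35))*(-8) = (((2 + 13) + 10)*(-35))*(-8) = ((15 + 10)*(-35))*(-8) = (25*(-35))*(-8) = -875*(-8) = 7000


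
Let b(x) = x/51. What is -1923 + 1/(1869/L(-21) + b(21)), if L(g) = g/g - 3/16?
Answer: -977766436/508459 ≈ -1923.0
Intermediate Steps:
b(x) = x/51 (b(x) = x*(1/51) = x/51)
L(g) = 13/16 (L(g) = 1 - 3*1/16 = 1 - 3/16 = 13/16)
-1923 + 1/(1869/L(-21) + b(21)) = -1923 + 1/(1869/(13/16) + (1/51)*21) = -1923 + 1/(1869*(16/13) + 7/17) = -1923 + 1/(29904/13 + 7/17) = -1923 + 1/(508459/221) = -1923 + 221/508459 = -977766436/508459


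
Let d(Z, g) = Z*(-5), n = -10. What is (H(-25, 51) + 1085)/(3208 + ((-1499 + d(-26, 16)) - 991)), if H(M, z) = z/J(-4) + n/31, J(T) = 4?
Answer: 136081/105152 ≈ 1.2941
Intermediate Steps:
d(Z, g) = -5*Z
H(M, z) = -10/31 + z/4 (H(M, z) = z/4 - 10/31 = -10/31 + z/4)
(H(-25, 51) + 1085)/(3208 + ((-1499 + d(-26, 16)) - 991)) = ((-10/31 + (¼)*51) + 1085)/(3208 + ((-1499 - 5*(-26)) - 991)) = ((-10/31 + 51/4) + 1085)/(3208 + ((-1499 + 130) - 991)) = (1541/124 + 1085)/(3208 + (-1369 - 991)) = 136081/(124*(3208 - 2360)) = (136081/124)/848 = (136081/124)*(1/848) = 136081/105152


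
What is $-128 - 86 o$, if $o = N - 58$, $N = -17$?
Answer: $6322$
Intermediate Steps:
$o = -75$ ($o = -17 - 58 = -75$)
$-128 - 86 o = -128 - -6450 = -128 + 6450 = 6322$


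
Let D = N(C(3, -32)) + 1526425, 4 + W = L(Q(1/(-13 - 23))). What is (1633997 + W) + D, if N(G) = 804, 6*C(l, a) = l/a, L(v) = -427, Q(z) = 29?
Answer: 3160795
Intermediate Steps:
C(l, a) = l/(6*a) (C(l, a) = (l/a)/6 = l/(6*a))
W = -431 (W = -4 - 427 = -431)
D = 1527229 (D = 804 + 1526425 = 1527229)
(1633997 + W) + D = (1633997 - 431) + 1527229 = 1633566 + 1527229 = 3160795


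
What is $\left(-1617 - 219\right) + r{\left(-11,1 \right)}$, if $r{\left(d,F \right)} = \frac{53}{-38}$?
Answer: $- \frac{69821}{38} \approx -1837.4$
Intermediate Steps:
$r{\left(d,F \right)} = - \frac{53}{38}$ ($r{\left(d,F \right)} = 53 \left(- \frac{1}{38}\right) = - \frac{53}{38}$)
$\left(-1617 - 219\right) + r{\left(-11,1 \right)} = \left(-1617 - 219\right) - \frac{53}{38} = -1836 - \frac{53}{38} = - \frac{69821}{38}$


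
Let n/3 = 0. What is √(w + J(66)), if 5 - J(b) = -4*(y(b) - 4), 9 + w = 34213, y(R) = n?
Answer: √34193 ≈ 184.91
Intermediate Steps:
n = 0 (n = 3*0 = 0)
y(R) = 0
w = 34204 (w = -9 + 34213 = 34204)
J(b) = -11 (J(b) = 5 - (-4)*(0 - 4) = 5 - (-4)*(-4) = 5 - 1*16 = 5 - 16 = -11)
√(w + J(66)) = √(34204 - 11) = √34193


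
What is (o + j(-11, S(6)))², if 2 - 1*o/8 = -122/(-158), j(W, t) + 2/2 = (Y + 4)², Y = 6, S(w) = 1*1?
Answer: 73908409/6241 ≈ 11842.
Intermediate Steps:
S(w) = 1
j(W, t) = 99 (j(W, t) = -1 + (6 + 4)² = -1 + 10² = -1 + 100 = 99)
o = 776/79 (o = 16 - (-976)/(-158) = 16 - (-976)*(-1)/158 = 16 - 8*61/79 = 16 - 488/79 = 776/79 ≈ 9.8228)
(o + j(-11, S(6)))² = (776/79 + 99)² = (8597/79)² = 73908409/6241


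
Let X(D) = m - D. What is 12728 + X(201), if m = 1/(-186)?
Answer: 2330021/186 ≈ 12527.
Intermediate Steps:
m = -1/186 ≈ -0.0053763
X(D) = -1/186 - D
12728 + X(201) = 12728 + (-1/186 - 1*201) = 12728 + (-1/186 - 201) = 12728 - 37387/186 = 2330021/186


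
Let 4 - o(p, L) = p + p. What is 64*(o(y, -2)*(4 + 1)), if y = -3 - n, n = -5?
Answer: 0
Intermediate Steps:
y = 2 (y = -3 - 1*(-5) = -3 + 5 = 2)
o(p, L) = 4 - 2*p (o(p, L) = 4 - (p + p) = 4 - 2*p)
64*(o(y, -2)*(4 + 1)) = 64*((4 - 2*2)*(4 + 1)) = 64*((4 - 4)*5) = 64*(0*5) = 64*0 = 0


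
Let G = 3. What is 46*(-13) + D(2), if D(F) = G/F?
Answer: -1193/2 ≈ -596.50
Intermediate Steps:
D(F) = 3/F
46*(-13) + D(2) = 46*(-13) + 3/2 = -598 + 3*(½) = -598 + 3/2 = -1193/2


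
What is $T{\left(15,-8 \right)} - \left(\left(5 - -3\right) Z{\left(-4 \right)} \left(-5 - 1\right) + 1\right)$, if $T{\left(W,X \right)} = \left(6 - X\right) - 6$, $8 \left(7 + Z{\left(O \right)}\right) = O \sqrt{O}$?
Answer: $-329 - 48 i \approx -329.0 - 48.0 i$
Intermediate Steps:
$Z{\left(O \right)} = -7 + \frac{O^{\frac{3}{2}}}{8}$ ($Z{\left(O \right)} = -7 + \frac{O \sqrt{O}}{8} = -7 + \frac{O^{\frac{3}{2}}}{8}$)
$T{\left(W,X \right)} = - X$ ($T{\left(W,X \right)} = \left(6 - X\right) - 6 = - X$)
$T{\left(15,-8 \right)} - \left(\left(5 - -3\right) Z{\left(-4 \right)} \left(-5 - 1\right) + 1\right) = \left(-1\right) \left(-8\right) - \left(\left(5 - -3\right) \left(-7 + \frac{\left(-4\right)^{\frac{3}{2}}}{8}\right) \left(-5 - 1\right) + 1\right) = 8 - \left(\left(5 + 3\right) \left(-7 + \frac{\left(-8\right) i}{8}\right) \left(-6\right) + 1\right) = 8 - \left(8 \left(-7 - i\right) \left(-6\right) + 1\right) = 8 - \left(8 \left(42 + 6 i\right) + 1\right) = 8 - \left(\left(336 + 48 i\right) + 1\right) = 8 - \left(337 + 48 i\right) = -329 - 48 i$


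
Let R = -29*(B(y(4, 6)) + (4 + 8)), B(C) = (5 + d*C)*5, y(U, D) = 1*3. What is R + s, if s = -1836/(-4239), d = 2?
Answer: -304983/157 ≈ -1942.6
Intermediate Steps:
y(U, D) = 3
B(C) = 25 + 10*C (B(C) = (5 + 2*C)*5 = 25 + 10*C)
s = 68/157 (s = -1836*(-1/4239) = 68/157 ≈ 0.43312)
R = -1943 (R = -29*((25 + 10*3) + (4 + 8)) = -29*((25 + 30) + 12) = -29*(55 + 12) = -29*67 = -1943)
R + s = -1943 + 68/157 = -304983/157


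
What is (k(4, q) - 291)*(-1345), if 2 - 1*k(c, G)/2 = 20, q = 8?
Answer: 439815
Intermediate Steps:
k(c, G) = -36 (k(c, G) = 4 - 2*20 = 4 - 40 = -36)
(k(4, q) - 291)*(-1345) = (-36 - 291)*(-1345) = -327*(-1345) = 439815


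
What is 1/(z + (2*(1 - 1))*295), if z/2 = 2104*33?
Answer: 1/138864 ≈ 7.2013e-6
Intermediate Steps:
z = 138864 (z = 2*(2104*33) = 2*69432 = 138864)
1/(z + (2*(1 - 1))*295) = 1/(138864 + (2*(1 - 1))*295) = 1/(138864 + (2*0)*295) = 1/(138864 + 0*295) = 1/(138864 + 0) = 1/138864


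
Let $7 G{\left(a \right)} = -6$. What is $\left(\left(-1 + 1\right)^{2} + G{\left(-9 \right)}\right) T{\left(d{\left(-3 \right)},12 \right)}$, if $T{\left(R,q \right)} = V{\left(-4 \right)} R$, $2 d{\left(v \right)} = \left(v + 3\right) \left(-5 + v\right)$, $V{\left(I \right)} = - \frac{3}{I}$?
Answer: $0$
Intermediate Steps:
$G{\left(a \right)} = - \frac{6}{7}$ ($G{\left(a \right)} = \frac{1}{7} \left(-6\right) = - \frac{6}{7}$)
$d{\left(v \right)} = \frac{\left(-5 + v\right) \left(3 + v\right)}{2}$ ($d{\left(v \right)} = \frac{\left(v + 3\right) \left(-5 + v\right)}{2} = \frac{\left(3 + v\right) \left(-5 + v\right)}{2} = \frac{\left(-5 + v\right) \left(3 + v\right)}{2}$)
$T{\left(R,q \right)} = \frac{3 R}{4}$ ($T{\left(R,q \right)} = - \frac{3}{-4} R = \left(-3\right) \left(- \frac{1}{4}\right) R = \frac{3 R}{4}$)
$\left(\left(-1 + 1\right)^{2} + G{\left(-9 \right)}\right) T{\left(d{\left(-3 \right)},12 \right)} = \left(\left(-1 + 1\right)^{2} - \frac{6}{7}\right) \frac{3 \left(- \frac{15}{2} + \frac{\left(-3\right)^{2}}{2} - -3\right)}{4} = \left(0^{2} - \frac{6}{7}\right) \frac{3 \left(- \frac{15}{2} + \frac{1}{2} \cdot 9 + 3\right)}{4} = \left(0 - \frac{6}{7}\right) \frac{3 \left(- \frac{15}{2} + \frac{9}{2} + 3\right)}{4} = - \frac{6 \cdot \frac{3}{4} \cdot 0}{7} = \left(- \frac{6}{7}\right) 0 = 0$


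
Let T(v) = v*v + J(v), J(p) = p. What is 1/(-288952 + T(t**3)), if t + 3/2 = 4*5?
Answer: 64/2547638705 ≈ 2.5121e-8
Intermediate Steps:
t = 37/2 (t = -3/2 + 4*5 = -3/2 + 20 = 37/2 ≈ 18.500)
T(v) = v + v**2 (T(v) = v*v + v = v**2 + v = v + v**2)
1/(-288952 + T(t**3)) = 1/(-288952 + (37/2)**3*(1 + (37/2)**3)) = 1/(-288952 + 50653*(1 + 50653/8)/8) = 1/(-288952 + (50653/8)*(50661/8)) = 1/(-288952 + 2566131633/64) = 1/(2547638705/64) = 64/2547638705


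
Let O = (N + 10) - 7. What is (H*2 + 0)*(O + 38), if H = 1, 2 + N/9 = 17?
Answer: 352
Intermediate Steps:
N = 135 (N = -18 + 9*17 = -18 + 153 = 135)
O = 138 (O = (135 + 10) - 7 = 145 - 7 = 138)
(H*2 + 0)*(O + 38) = (1*2 + 0)*(138 + 38) = (2 + 0)*176 = 2*176 = 352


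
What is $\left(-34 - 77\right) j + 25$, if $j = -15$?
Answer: $1690$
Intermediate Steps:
$\left(-34 - 77\right) j + 25 = \left(-34 - 77\right) \left(-15\right) + 25 = \left(-111\right) \left(-15\right) + 25 = 1665 + 25 = 1690$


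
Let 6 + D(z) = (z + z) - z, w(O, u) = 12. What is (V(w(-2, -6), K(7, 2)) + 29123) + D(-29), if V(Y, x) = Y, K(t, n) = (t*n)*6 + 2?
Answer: 29100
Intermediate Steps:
K(t, n) = 2 + 6*n*t (K(t, n) = (n*t)*6 + 2 = 6*n*t + 2 = 2 + 6*n*t)
D(z) = -6 + z (D(z) = -6 + ((z + z) - z) = -6 + (2*z - z) = -6 + z)
(V(w(-2, -6), K(7, 2)) + 29123) + D(-29) = (12 + 29123) + (-6 - 29) = 29135 - 35 = 29100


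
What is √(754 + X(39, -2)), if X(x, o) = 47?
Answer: 3*√89 ≈ 28.302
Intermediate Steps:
√(754 + X(39, -2)) = √(754 + 47) = √801 = 3*√89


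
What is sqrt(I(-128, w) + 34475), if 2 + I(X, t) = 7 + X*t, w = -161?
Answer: 4*sqrt(3443) ≈ 234.71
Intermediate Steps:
I(X, t) = 5 + X*t (I(X, t) = -2 + (7 + X*t) = 5 + X*t)
sqrt(I(-128, w) + 34475) = sqrt((5 - 128*(-161)) + 34475) = sqrt((5 + 20608) + 34475) = sqrt(20613 + 34475) = sqrt(55088) = 4*sqrt(3443)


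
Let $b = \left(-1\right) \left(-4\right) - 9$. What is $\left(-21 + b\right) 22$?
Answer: $-572$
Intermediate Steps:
$b = -5$ ($b = 4 - 9 = -5$)
$\left(-21 + b\right) 22 = \left(-21 - 5\right) 22 = \left(-26\right) 22 = -572$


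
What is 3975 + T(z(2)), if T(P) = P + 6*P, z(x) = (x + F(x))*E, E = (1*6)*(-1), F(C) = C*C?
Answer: 3723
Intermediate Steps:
F(C) = C**2
E = -6 (E = 6*(-1) = -6)
z(x) = -6*x - 6*x**2 (z(x) = (x + x**2)*(-6) = -6*x - 6*x**2)
T(P) = 7*P
3975 + T(z(2)) = 3975 + 7*(6*2*(-1 - 1*2)) = 3975 + 7*(6*2*(-1 - 2)) = 3975 + 7*(6*2*(-3)) = 3975 + 7*(-36) = 3975 - 252 = 3723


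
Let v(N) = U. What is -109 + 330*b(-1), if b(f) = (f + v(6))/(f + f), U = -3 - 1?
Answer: 716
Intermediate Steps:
U = -4
v(N) = -4
b(f) = (-4 + f)/(2*f) (b(f) = (f - 4)/(f + f) = (-4 + f)/((2*f)) = (-4 + f)*(1/(2*f)) = (-4 + f)/(2*f))
-109 + 330*b(-1) = -109 + 330*((½)*(-4 - 1)/(-1)) = -109 + 330*((½)*(-1)*(-5)) = -109 + 330*(5/2) = -109 + 825 = 716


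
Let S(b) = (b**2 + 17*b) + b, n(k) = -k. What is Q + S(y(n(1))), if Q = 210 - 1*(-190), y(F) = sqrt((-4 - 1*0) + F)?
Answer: 395 + 18*I*sqrt(5) ≈ 395.0 + 40.249*I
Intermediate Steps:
y(F) = sqrt(-4 + F) (y(F) = sqrt((-4 + 0) + F) = sqrt(-4 + F))
S(b) = b**2 + 18*b
Q = 400 (Q = 210 + 190 = 400)
Q + S(y(n(1))) = 400 + sqrt(-4 - 1*1)*(18 + sqrt(-4 - 1*1)) = 400 + sqrt(-4 - 1)*(18 + sqrt(-4 - 1)) = 400 + sqrt(-5)*(18 + sqrt(-5)) = 400 + (I*sqrt(5))*(18 + I*sqrt(5)) = 400 + I*sqrt(5)*(18 + I*sqrt(5))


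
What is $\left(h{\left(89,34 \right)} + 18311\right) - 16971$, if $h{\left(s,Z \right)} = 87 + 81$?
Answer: $1508$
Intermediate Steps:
$h{\left(s,Z \right)} = 168$
$\left(h{\left(89,34 \right)} + 18311\right) - 16971 = \left(168 + 18311\right) - 16971 = 18479 - 16971 = 1508$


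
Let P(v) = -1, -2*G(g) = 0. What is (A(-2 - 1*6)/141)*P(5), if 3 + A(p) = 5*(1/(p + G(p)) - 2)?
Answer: 109/1128 ≈ 0.096631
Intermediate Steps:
G(g) = 0 (G(g) = -1/2*0 = 0)
A(p) = -13 + 5/p (A(p) = -3 + 5*(1/(p + 0) - 2) = -3 + 5*(1/p - 2) = -3 + 5*(-2 + 1/p) = -3 + (-10 + 5/p) = -13 + 5/p)
(A(-2 - 1*6)/141)*P(5) = ((-13 + 5/(-2 - 1*6))/141)*(-1) = ((-13 + 5/(-2 - 6))*(1/141))*(-1) = ((-13 + 5/(-8))*(1/141))*(-1) = ((-13 + 5*(-1/8))*(1/141))*(-1) = ((-13 - 5/8)*(1/141))*(-1) = -109/8*1/141*(-1) = -109/1128*(-1) = 109/1128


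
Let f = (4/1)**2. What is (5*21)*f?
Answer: 1680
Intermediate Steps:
f = 16 (f = (4*1)**2 = 4**2 = 16)
(5*21)*f = (5*21)*16 = 105*16 = 1680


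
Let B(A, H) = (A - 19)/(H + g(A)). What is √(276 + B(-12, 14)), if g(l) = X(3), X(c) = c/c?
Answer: √61635/15 ≈ 16.551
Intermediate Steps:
X(c) = 1
g(l) = 1
B(A, H) = (-19 + A)/(1 + H) (B(A, H) = (A - 19)/(H + 1) = (-19 + A)/(1 + H))
√(276 + B(-12, 14)) = √(276 + (-19 - 12)/(1 + 14)) = √(276 - 31/15) = √(4109/15) = √61635/15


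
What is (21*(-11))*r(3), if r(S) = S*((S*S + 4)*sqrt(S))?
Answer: -9009*sqrt(3) ≈ -15604.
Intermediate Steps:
r(S) = S**(3/2)*(4 + S**2) (r(S) = S*((S**2 + 4)*sqrt(S)) = S*((4 + S**2)*sqrt(S)) = S*(sqrt(S)*(4 + S**2)) = S**(3/2)*(4 + S**2))
(21*(-11))*r(3) = (21*(-11))*(3**(3/2)*(4 + 3**2)) = -231*3*sqrt(3)*(4 + 9) = -231*3*sqrt(3)*13 = -9009*sqrt(3)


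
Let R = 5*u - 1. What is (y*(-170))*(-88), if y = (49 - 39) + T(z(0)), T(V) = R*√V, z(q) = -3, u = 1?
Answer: 149600 + 59840*I*√3 ≈ 1.496e+5 + 1.0365e+5*I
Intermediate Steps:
R = 4 (R = 5*1 - 1 = 5 - 1 = 4)
T(V) = 4*√V
y = 10 + 4*I*√3 (y = (49 - 39) + 4*√(-3) = 10 + 4*(I*√3) = 10 + 4*I*√3 ≈ 10.0 + 6.9282*I)
(y*(-170))*(-88) = ((10 + 4*I*√3)*(-170))*(-88) = (-1700 - 680*I*√3)*(-88) = 149600 + 59840*I*√3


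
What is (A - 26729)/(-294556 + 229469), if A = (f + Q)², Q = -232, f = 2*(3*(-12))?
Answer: -65687/65087 ≈ -1.0092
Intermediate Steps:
f = -72 (f = 2*(-36) = -72)
A = 92416 (A = (-72 - 232)² = (-304)² = 92416)
(A - 26729)/(-294556 + 229469) = (92416 - 26729)/(-294556 + 229469) = 65687/(-65087) = 65687*(-1/65087) = -65687/65087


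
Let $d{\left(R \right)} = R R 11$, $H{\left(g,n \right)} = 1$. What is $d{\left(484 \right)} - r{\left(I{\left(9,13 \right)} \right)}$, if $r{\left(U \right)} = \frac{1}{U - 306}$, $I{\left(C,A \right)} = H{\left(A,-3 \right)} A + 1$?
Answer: $\frac{752430273}{292} \approx 2.5768 \cdot 10^{6}$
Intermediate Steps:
$I{\left(C,A \right)} = 1 + A$ ($I{\left(C,A \right)} = 1 A + 1 = A + 1 = 1 + A$)
$r{\left(U \right)} = \frac{1}{-306 + U}$
$d{\left(R \right)} = 11 R^{2}$ ($d{\left(R \right)} = R^{2} \cdot 11 = 11 R^{2}$)
$d{\left(484 \right)} - r{\left(I{\left(9,13 \right)} \right)} = 11 \cdot 484^{2} - \frac{1}{-306 + \left(1 + 13\right)} = 11 \cdot 234256 - \frac{1}{-306 + 14} = 2576816 - \frac{1}{-292} = 2576816 - - \frac{1}{292} = 2576816 + \frac{1}{292} = \frac{752430273}{292}$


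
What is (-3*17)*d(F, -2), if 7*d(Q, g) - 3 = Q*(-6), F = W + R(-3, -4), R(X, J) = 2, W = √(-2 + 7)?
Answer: 459/7 + 306*√5/7 ≈ 163.32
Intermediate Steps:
W = √5 ≈ 2.2361
F = 2 + √5 (F = √5 + 2 = 2 + √5 ≈ 4.2361)
d(Q, g) = 3/7 - 6*Q/7 (d(Q, g) = 3/7 + (Q*(-6))/7 = 3/7 + (-6*Q)/7 = 3/7 - 6*Q/7)
(-3*17)*d(F, -2) = (-3*17)*(3/7 - 6*(2 + √5)/7) = -51*(3/7 + (-12/7 - 6*√5/7)) = -51*(-9/7 - 6*√5/7) = 459/7 + 306*√5/7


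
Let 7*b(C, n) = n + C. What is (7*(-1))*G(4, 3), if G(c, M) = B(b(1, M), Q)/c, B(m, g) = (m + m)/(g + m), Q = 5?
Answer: -14/39 ≈ -0.35897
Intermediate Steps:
b(C, n) = C/7 + n/7 (b(C, n) = (n + C)/7 = (C + n)/7 = C/7 + n/7)
B(m, g) = 2*m/(g + m) (B(m, g) = (2*m)/(g + m) = 2*m/(g + m))
G(c, M) = 2*(⅐ + M/7)/(c*(36/7 + M/7)) (G(c, M) = (2*((⅐)*1 + M/7)/(5 + ((⅐)*1 + M/7)))/c = (2*(⅐ + M/7)/(5 + (⅐ + M/7)))/c = (2*(⅐ + M/7)/(36/7 + M/7))/c = 2*(⅐ + M/7)/(c*(36/7 + M/7)))
(7*(-1))*G(4, 3) = (7*(-1))*(2*(1 + 3)/(4*(36 + 3))) = -14*4/(4*39) = -7*2/39 = -14/39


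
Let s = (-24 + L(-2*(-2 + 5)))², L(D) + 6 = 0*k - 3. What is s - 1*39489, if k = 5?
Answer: -38400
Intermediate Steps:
L(D) = -9 (L(D) = -6 + (0*5 - 3) = -6 + (0 - 3) = -6 - 3 = -9)
s = 1089 (s = (-24 - 9)² = (-33)² = 1089)
s - 1*39489 = 1089 - 1*39489 = 1089 - 39489 = -38400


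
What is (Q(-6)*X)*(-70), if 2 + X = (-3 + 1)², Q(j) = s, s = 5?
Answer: -700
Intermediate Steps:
Q(j) = 5
X = 2 (X = -2 + (-3 + 1)² = -2 + (-2)² = -2 + 4 = 2)
(Q(-6)*X)*(-70) = (5*2)*(-70) = 10*(-70) = -700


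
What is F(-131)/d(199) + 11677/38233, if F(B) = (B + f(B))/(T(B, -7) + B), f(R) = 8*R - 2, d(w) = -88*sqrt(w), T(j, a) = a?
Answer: 11677/38233 - 1181*sqrt(199)/2416656 ≈ 0.29852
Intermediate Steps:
f(R) = -2 + 8*R
F(B) = (-2 + 9*B)/(-7 + B) (F(B) = (B + (-2 + 8*B))/(-7 + B) = (-2 + 9*B)/(-7 + B))
F(-131)/d(199) + 11677/38233 = ((-2 + 9*(-131))/(-7 - 131))/((-88*sqrt(199))) + 11677/38233 = ((-2 - 1179)/(-138))*(-sqrt(199)/17512) + 11677*(1/38233) = (-1/138*(-1181))*(-sqrt(199)/17512) + 11677/38233 = 1181*(-sqrt(199)/17512)/138 + 11677/38233 = -1181*sqrt(199)/2416656 + 11677/38233 = 11677/38233 - 1181*sqrt(199)/2416656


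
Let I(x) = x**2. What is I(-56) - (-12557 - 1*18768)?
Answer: 34461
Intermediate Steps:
I(-56) - (-12557 - 1*18768) = (-56)**2 - (-12557 - 1*18768) = 3136 - (-12557 - 18768) = 3136 - 1*(-31325) = 3136 + 31325 = 34461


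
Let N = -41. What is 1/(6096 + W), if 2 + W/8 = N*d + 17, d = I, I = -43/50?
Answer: 25/162452 ≈ 0.00015389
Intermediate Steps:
I = -43/50 (I = -43*1/50 = -43/50 ≈ -0.86000)
d = -43/50 ≈ -0.86000
W = 10052/25 (W = -16 + 8*(-41*(-43/50) + 17) = -16 + 8*(1763/50 + 17) = -16 + 8*(2613/50) = -16 + 10452/25 = 10052/25 ≈ 402.08)
1/(6096 + W) = 1/(6096 + 10052/25) = 1/(162452/25) = 25/162452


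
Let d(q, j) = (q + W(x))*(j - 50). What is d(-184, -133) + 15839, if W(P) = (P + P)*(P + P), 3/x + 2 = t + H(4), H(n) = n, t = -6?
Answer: 196397/4 ≈ 49099.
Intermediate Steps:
x = -¾ (x = 3/(-2 + (-6 + 4)) = 3/(-2 - 2) = 3/(-4) = 3*(-¼) = -¾ ≈ -0.75000)
W(P) = 4*P² (W(P) = (2*P)*(2*P) = 4*P²)
d(q, j) = (-50 + j)*(9/4 + q) (d(q, j) = (q + 4*(-¾)²)*(j - 50) = (q + 4*(9/16))*(-50 + j) = (q + 9/4)*(-50 + j) = (9/4 + q)*(-50 + j) = (-50 + j)*(9/4 + q))
d(-184, -133) + 15839 = (-225/2 - 50*(-184) + (9/4)*(-133) - 133*(-184)) + 15839 = (-225/2 + 9200 - 1197/4 + 24472) + 15839 = 133041/4 + 15839 = 196397/4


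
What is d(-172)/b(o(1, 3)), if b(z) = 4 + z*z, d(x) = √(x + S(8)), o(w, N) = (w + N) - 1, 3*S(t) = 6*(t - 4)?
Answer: 2*I*√41/13 ≈ 0.9851*I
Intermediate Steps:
S(t) = -8 + 2*t (S(t) = (6*(t - 4))/3 = (6*(-4 + t))/3 = (-24 + 6*t)/3 = -8 + 2*t)
o(w, N) = -1 + N + w (o(w, N) = (N + w) - 1 = -1 + N + w)
d(x) = √(8 + x) (d(x) = √(x + (-8 + 2*8)) = √(x + (-8 + 16)) = √(x + 8) = √(8 + x))
b(z) = 4 + z²
d(-172)/b(o(1, 3)) = √(8 - 172)/(4 + (-1 + 3 + 1)²) = √(-164)/(4 + 3²) = (2*I*√41)/(4 + 9) = (2*I*√41)/13 = 2*I*√41/13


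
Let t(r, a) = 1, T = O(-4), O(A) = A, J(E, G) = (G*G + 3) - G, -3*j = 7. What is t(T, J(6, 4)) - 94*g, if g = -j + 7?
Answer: -2629/3 ≈ -876.33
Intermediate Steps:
j = -7/3 (j = -⅓*7 = -7/3 ≈ -2.3333)
J(E, G) = 3 + G² - G (J(E, G) = (G² + 3) - G = (3 + G²) - G = 3 + G² - G)
T = -4
g = 28/3 (g = -1*(-7/3) + 7 = 7/3 + 7 = 28/3 ≈ 9.3333)
t(T, J(6, 4)) - 94*g = 1 - 94*28/3 = 1 - 2632/3 = -2629/3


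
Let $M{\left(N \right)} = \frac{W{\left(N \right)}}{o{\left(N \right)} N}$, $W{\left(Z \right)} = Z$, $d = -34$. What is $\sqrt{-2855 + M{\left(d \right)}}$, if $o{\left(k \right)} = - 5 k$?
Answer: $\frac{i \sqrt{82509330}}{170} \approx 53.432 i$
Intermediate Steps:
$M{\left(N \right)} = - \frac{1}{5 N}$ ($M{\left(N \right)} = \frac{N}{- 5 N N} = \frac{N}{\left(-5\right) N^{2}} = N \left(- \frac{1}{5 N^{2}}\right) = - \frac{1}{5 N}$)
$\sqrt{-2855 + M{\left(d \right)}} = \sqrt{-2855 - \frac{1}{5 \left(-34\right)}} = \sqrt{-2855 - - \frac{1}{170}} = \sqrt{-2855 + \frac{1}{170}} = \sqrt{- \frac{485349}{170}} = \frac{i \sqrt{82509330}}{170}$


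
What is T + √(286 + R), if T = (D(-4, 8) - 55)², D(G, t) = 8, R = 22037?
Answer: 2209 + √22323 ≈ 2358.4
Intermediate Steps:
T = 2209 (T = (8 - 55)² = (-47)² = 2209)
T + √(286 + R) = 2209 + √(286 + 22037) = 2209 + √22323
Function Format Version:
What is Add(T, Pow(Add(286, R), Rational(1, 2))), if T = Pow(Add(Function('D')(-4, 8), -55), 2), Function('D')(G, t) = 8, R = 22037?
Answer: Add(2209, Pow(22323, Rational(1, 2))) ≈ 2358.4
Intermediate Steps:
T = 2209 (T = Pow(Add(8, -55), 2) = Pow(-47, 2) = 2209)
Add(T, Pow(Add(286, R), Rational(1, 2))) = Add(2209, Pow(Add(286, 22037), Rational(1, 2))) = Add(2209, Pow(22323, Rational(1, 2)))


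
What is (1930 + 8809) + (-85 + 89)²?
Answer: 10755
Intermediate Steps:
(1930 + 8809) + (-85 + 89)² = 10739 + 4² = 10739 + 16 = 10755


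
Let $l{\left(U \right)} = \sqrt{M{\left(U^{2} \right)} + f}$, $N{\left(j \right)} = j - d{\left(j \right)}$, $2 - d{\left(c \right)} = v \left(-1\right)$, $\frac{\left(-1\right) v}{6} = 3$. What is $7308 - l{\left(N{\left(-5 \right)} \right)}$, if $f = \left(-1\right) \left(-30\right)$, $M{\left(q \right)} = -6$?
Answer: $7308 - 2 \sqrt{6} \approx 7303.1$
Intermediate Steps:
$v = -18$ ($v = \left(-6\right) 3 = -18$)
$d{\left(c \right)} = -16$ ($d{\left(c \right)} = 2 - \left(-18\right) \left(-1\right) = 2 - 18 = -16$)
$f = 30$
$N{\left(j \right)} = 16 + j$ ($N{\left(j \right)} = j - -16 = j + 16 = 16 + j$)
$l{\left(U \right)} = 2 \sqrt{6}$ ($l{\left(U \right)} = \sqrt{-6 + 30} = \sqrt{24} = 2 \sqrt{6}$)
$7308 - l{\left(N{\left(-5 \right)} \right)} = 7308 - 2 \sqrt{6}$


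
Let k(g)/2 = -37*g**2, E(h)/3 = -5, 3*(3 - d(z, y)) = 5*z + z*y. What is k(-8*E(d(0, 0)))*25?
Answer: -26640000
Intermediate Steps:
d(z, y) = 3 - 5*z/3 - y*z/3 (d(z, y) = 3 - (5*z + z*y)/3 = 3 - (5*z + y*z)/3 = 3 + (-5*z/3 - y*z/3) = 3 - 5*z/3 - y*z/3)
E(h) = -15 (E(h) = 3*(-5) = -15)
k(g) = -74*g**2 (k(g) = 2*(-37*g**2) = -74*g**2)
k(-8*E(d(0, 0)))*25 = -74*(-8*(-15))**2*25 = -74*120**2*25 = -74*14400*25 = -1065600*25 = -26640000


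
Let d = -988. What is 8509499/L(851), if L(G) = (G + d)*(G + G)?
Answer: -8509499/233174 ≈ -36.494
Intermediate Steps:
L(G) = 2*G*(-988 + G) (L(G) = (G - 988)*(G + G) = (-988 + G)*(2*G) = 2*G*(-988 + G))
8509499/L(851) = 8509499/((2*851*(-988 + 851))) = 8509499/((2*851*(-137))) = 8509499/(-233174) = 8509499*(-1/233174) = -8509499/233174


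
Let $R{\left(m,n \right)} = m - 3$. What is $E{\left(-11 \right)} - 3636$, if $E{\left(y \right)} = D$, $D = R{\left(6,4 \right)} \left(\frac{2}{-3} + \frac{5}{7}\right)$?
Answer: $- \frac{25451}{7} \approx -3635.9$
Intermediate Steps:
$R{\left(m,n \right)} = -3 + m$
$D = \frac{1}{7}$ ($D = \left(-3 + 6\right) \left(\frac{2}{-3} + \frac{5}{7}\right) = 3 \left(2 \left(- \frac{1}{3}\right) + 5 \cdot \frac{1}{7}\right) = 3 \left(- \frac{2}{3} + \frac{5}{7}\right) = 3 \cdot \frac{1}{21} = \frac{1}{7} \approx 0.14286$)
$E{\left(y \right)} = \frac{1}{7}$
$E{\left(-11 \right)} - 3636 = \frac{1}{7} - 3636 = - \frac{25451}{7}$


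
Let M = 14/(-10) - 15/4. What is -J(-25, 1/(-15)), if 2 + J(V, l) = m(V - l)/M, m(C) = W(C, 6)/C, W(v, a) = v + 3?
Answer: 41812/19261 ≈ 2.1708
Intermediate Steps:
M = -103/20 (M = 14*(-⅒) - 15*¼ = -7/5 - 15/4 = -103/20 ≈ -5.1500)
W(v, a) = 3 + v
m(C) = (3 + C)/C
J(V, l) = -2 - 20*(3 + V - l)/(103*(V - l)) (J(V, l) = -2 + ((3 + (V - l))/(V - l))/(-103/20) = -2 + ((3 + V - l)/(V - l))*(-20/103) = -2 - 20*(3 + V - l)/(103*(V - l)))
-J(-25, 1/(-15)) = -2*(-30 - 113*(-25) + 113/(-15))/(103*(-25 - 1/(-15))) = -2*(-30 + 2825 + 113*(-1/15))/(103*(-25 - 1*(-1/15))) = -2*(-30 + 2825 - 113/15)/(103*(-25 + 1/15)) = -2*41812/(103*(-374/15)*15) = -2*(-15)*41812/(103*374*15) = -1*(-41812/19261) = 41812/19261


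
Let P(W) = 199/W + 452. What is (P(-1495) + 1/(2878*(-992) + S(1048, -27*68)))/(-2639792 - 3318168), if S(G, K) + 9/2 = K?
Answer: -3859793347463/50892187318676600 ≈ -7.5842e-5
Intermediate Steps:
S(G, K) = -9/2 + K
P(W) = 452 + 199/W
(P(-1495) + 1/(2878*(-992) + S(1048, -27*68)))/(-2639792 - 3318168) = ((452 + 199/(-1495)) + 1/(2878*(-992) + (-9/2 - 27*68)))/(-2639792 - 3318168) = ((452 + 199*(-1/1495)) + 1/(-2854976 + (-9/2 - 1836)))/(-5957960) = ((452 - 199/1495) + 1/(-2854976 - 3681/2))*(-1/5957960) = (675541/1495 + 1/(-5713633/2))*(-1/5957960) = (675541/1495 - 2/5713633)*(-1/5957960) = (3859793347463/8541881335)*(-1/5957960) = -3859793347463/50892187318676600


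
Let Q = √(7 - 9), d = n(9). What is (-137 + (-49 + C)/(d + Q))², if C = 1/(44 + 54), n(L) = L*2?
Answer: (-60386453009*I + 6618185588*√2)/(19208*(-161*I + 18*√2)) ≈ 19517.0 - 59.381*I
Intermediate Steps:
n(L) = 2*L
d = 18 (d = 2*9 = 18)
C = 1/98 ≈ 0.010204
Q = I*√2 (Q = √(-2) = I*√2 ≈ 1.4142*I)
(-137 + (-49 + C)/(d + Q))² = (-137 + (-49 + 1/98)/(18 + I*√2))² = (-137 - 4801/(98*(18 + I*√2)))²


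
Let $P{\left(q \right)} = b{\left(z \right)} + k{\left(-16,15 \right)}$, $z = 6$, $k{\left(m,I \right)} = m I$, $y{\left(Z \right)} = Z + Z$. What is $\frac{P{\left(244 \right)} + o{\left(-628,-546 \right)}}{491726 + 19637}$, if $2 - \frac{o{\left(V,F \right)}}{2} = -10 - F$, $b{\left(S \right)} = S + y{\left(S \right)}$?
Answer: $- \frac{1290}{511363} \approx -0.0025227$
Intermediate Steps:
$y{\left(Z \right)} = 2 Z$
$k{\left(m,I \right)} = I m$
$b{\left(S \right)} = 3 S$ ($b{\left(S \right)} = S + 2 S = 3 S$)
$P{\left(q \right)} = -222$ ($P{\left(q \right)} = 3 \cdot 6 + 15 \left(-16\right) = 18 - 240 = -222$)
$o{\left(V,F \right)} = 24 + 2 F$ ($o{\left(V,F \right)} = 4 - 2 \left(-10 - F\right) = 4 + \left(20 + 2 F\right) = 24 + 2 F$)
$\frac{P{\left(244 \right)} + o{\left(-628,-546 \right)}}{491726 + 19637} = \frac{-222 + \left(24 + 2 \left(-546\right)\right)}{491726 + 19637} = \frac{-222 + \left(24 - 1092\right)}{511363} = \left(-222 - 1068\right) \frac{1}{511363} = \left(-1290\right) \frac{1}{511363} = - \frac{1290}{511363}$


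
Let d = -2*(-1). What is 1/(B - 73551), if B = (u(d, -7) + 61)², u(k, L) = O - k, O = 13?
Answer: -1/68367 ≈ -1.4627e-5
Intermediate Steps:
d = 2
u(k, L) = 13 - k
B = 5184 (B = ((13 - 1*2) + 61)² = ((13 - 2) + 61)² = (11 + 61)² = 72² = 5184)
1/(B - 73551) = 1/(5184 - 73551) = 1/(-68367) = -1/68367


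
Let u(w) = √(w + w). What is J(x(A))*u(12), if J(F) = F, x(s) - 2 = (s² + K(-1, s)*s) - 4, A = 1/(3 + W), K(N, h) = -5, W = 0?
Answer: -64*√6/9 ≈ -17.419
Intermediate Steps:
A = ⅓ (A = 1/(3 + 0) = 1/3 = ⅓ ≈ 0.33333)
x(s) = -2 + s² - 5*s (x(s) = 2 + ((s² - 5*s) - 4) = 2 + (-4 + s² - 5*s) = -2 + s² - 5*s)
u(w) = √2*√w (u(w) = √(2*w) = √2*√w)
J(x(A))*u(12) = (-2 + (⅓)² - 5*⅓)*(√2*√12) = (-2 + ⅑ - 5/3)*(√2*(2*√3)) = -64*√6/9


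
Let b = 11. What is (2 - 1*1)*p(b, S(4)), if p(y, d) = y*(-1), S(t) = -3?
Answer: -11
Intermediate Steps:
p(y, d) = -y
(2 - 1*1)*p(b, S(4)) = (2 - 1*1)*(-1*11) = (2 - 1)*(-11) = 1*(-11) = -11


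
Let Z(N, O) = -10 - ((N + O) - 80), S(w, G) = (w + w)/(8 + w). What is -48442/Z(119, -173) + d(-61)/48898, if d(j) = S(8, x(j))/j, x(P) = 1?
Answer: -18061466500/46233059 ≈ -390.66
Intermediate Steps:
S(w, G) = 2*w/(8 + w) (S(w, G) = (2*w)/(8 + w) = 2*w/(8 + w))
Z(N, O) = 70 - N - O (Z(N, O) = -10 - (-80 + N + O) = -10 + (80 - N - O) = 70 - N - O)
d(j) = 1/j (d(j) = (2*8/(8 + 8))/j = (2*8/16)/j = (2*8*(1/16))/j = 1/j)
-48442/Z(119, -173) + d(-61)/48898 = -48442/(70 - 1*119 - 1*(-173)) + 1/(-61*48898) = -48442/(70 - 119 + 173) - 1/61*1/48898 = -48442/124 - 1/2982778 = -48442*1/124 - 1/2982778 = -24221/62 - 1/2982778 = -18061466500/46233059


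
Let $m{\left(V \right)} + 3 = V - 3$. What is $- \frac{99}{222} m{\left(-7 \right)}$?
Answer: $\frac{429}{74} \approx 5.7973$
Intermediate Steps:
$m{\left(V \right)} = -6 + V$ ($m{\left(V \right)} = -3 + \left(V - 3\right) = -3 + \left(-3 + V\right) = -6 + V$)
$- \frac{99}{222} m{\left(-7 \right)} = - \frac{99}{222} \left(-6 - 7\right) = \left(-99\right) \frac{1}{222} \left(-13\right) = \left(- \frac{33}{74}\right) \left(-13\right) = \frac{429}{74}$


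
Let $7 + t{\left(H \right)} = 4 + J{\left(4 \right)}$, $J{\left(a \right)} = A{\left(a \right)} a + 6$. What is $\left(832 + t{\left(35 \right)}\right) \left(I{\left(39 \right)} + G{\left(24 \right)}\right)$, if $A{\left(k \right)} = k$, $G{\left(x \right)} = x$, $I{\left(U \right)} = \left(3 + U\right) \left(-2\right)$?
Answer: $-51060$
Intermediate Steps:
$I{\left(U \right)} = -6 - 2 U$
$J{\left(a \right)} = 6 + a^{2}$ ($J{\left(a \right)} = a a + 6 = a^{2} + 6 = 6 + a^{2}$)
$t{\left(H \right)} = 19$ ($t{\left(H \right)} = -7 + \left(4 + \left(6 + 4^{2}\right)\right) = -7 + \left(4 + \left(6 + 16\right)\right) = -7 + \left(4 + 22\right) = -7 + 26 = 19$)
$\left(832 + t{\left(35 \right)}\right) \left(I{\left(39 \right)} + G{\left(24 \right)}\right) = \left(832 + 19\right) \left(\left(-6 - 78\right) + 24\right) = 851 \left(\left(-6 - 78\right) + 24\right) = 851 \left(-84 + 24\right) = 851 \left(-60\right) = -51060$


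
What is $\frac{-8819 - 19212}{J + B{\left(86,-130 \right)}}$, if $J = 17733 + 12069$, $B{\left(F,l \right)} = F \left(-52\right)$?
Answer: $- \frac{28031}{25330} \approx -1.1066$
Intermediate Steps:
$B{\left(F,l \right)} = - 52 F$
$J = 29802$
$\frac{-8819 - 19212}{J + B{\left(86,-130 \right)}} = \frac{-8819 - 19212}{29802 - 4472} = - \frac{28031}{29802 - 4472} = - \frac{28031}{25330}$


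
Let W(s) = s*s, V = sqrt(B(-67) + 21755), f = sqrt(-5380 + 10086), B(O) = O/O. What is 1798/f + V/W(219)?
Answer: 14*sqrt(111)/47961 + 899*sqrt(4706)/2353 ≈ 26.213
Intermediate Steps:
B(O) = 1
f = sqrt(4706) ≈ 68.600
V = 14*sqrt(111) (V = sqrt(1 + 21755) = sqrt(21756) = 14*sqrt(111) ≈ 147.50)
W(s) = s**2
1798/f + V/W(219) = 1798/(sqrt(4706)) + (14*sqrt(111))/(219**2) = 1798*(sqrt(4706)/4706) + (14*sqrt(111))/47961 = 899*sqrt(4706)/2353 + (14*sqrt(111))*(1/47961) = 899*sqrt(4706)/2353 + 14*sqrt(111)/47961 = 14*sqrt(111)/47961 + 899*sqrt(4706)/2353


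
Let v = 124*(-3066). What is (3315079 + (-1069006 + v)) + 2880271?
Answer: 4746160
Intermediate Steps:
v = -380184
(3315079 + (-1069006 + v)) + 2880271 = (3315079 + (-1069006 - 380184)) + 2880271 = (3315079 - 1449190) + 2880271 = 1865889 + 2880271 = 4746160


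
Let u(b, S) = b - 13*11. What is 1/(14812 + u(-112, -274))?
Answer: 1/14557 ≈ 6.8696e-5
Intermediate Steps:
u(b, S) = -143 + b (u(b, S) = b - 143 = -143 + b)
1/(14812 + u(-112, -274)) = 1/(14812 + (-143 - 112)) = 1/(14812 - 255) = 1/14557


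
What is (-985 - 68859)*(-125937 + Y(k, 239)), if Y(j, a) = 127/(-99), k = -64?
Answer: 870807309160/99 ≈ 8.7960e+9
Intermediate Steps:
Y(j, a) = -127/99 (Y(j, a) = 127*(-1/99) = -127/99)
(-985 - 68859)*(-125937 + Y(k, 239)) = (-985 - 68859)*(-125937 - 127/99) = -69844*(-12467890/99) = 870807309160/99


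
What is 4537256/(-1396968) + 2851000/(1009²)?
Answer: -79567294717/177778322301 ≈ -0.44756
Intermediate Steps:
4537256/(-1396968) + 2851000/(1009²) = 4537256*(-1/1396968) + 2851000/1018081 = -567157/174621 + 2851000*(1/1018081) = -567157/174621 + 2851000/1018081 = -79567294717/177778322301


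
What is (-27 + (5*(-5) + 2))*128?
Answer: -6400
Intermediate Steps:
(-27 + (5*(-5) + 2))*128 = (-27 + (-25 + 2))*128 = (-27 - 23)*128 = -50*128 = -6400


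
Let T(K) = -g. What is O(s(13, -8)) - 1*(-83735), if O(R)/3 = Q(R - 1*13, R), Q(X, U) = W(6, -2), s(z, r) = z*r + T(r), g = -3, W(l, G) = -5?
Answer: 83720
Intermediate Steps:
T(K) = 3 (T(K) = -1*(-3) = 3)
s(z, r) = 3 + r*z (s(z, r) = z*r + 3 = r*z + 3 = 3 + r*z)
Q(X, U) = -5
O(R) = -15 (O(R) = 3*(-5) = -15)
O(s(13, -8)) - 1*(-83735) = -15 - 1*(-83735) = -15 + 83735 = 83720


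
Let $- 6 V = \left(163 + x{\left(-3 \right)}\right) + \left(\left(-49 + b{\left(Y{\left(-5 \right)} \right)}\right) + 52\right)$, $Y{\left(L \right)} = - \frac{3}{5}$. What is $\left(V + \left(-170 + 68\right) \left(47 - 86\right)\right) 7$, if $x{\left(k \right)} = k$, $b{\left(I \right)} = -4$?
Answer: $\frac{55321}{2} \approx 27661.0$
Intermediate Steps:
$Y{\left(L \right)} = - \frac{3}{5}$ ($Y{\left(L \right)} = \left(-3\right) \frac{1}{5} = - \frac{3}{5}$)
$V = - \frac{53}{2}$ ($V = - \frac{\left(163 - 3\right) + \left(\left(-49 - 4\right) + 52\right)}{6} = - \frac{160 + \left(-53 + 52\right)}{6} = - \frac{160 - 1}{6} = \left(- \frac{1}{6}\right) 159 = - \frac{53}{2} \approx -26.5$)
$\left(V + \left(-170 + 68\right) \left(47 - 86\right)\right) 7 = \left(- \frac{53}{2} + \left(-170 + 68\right) \left(47 - 86\right)\right) 7 = \left(- \frac{53}{2} - -3978\right) 7 = \left(- \frac{53}{2} + 3978\right) 7 = \frac{7903}{2} \cdot 7 = \frac{55321}{2}$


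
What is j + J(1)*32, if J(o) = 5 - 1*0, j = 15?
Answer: 175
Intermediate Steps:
J(o) = 5 (J(o) = 5 + 0 = 5)
j + J(1)*32 = 15 + 5*32 = 15 + 160 = 175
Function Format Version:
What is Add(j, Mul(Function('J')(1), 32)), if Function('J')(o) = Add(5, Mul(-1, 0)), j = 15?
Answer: 175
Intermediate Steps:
Function('J')(o) = 5 (Function('J')(o) = Add(5, 0) = 5)
Add(j, Mul(Function('J')(1), 32)) = Add(15, Mul(5, 32)) = Add(15, 160) = 175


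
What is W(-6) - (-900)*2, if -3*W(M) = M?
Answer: 1802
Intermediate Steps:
W(M) = -M/3
W(-6) - (-900)*2 = -⅓*(-6) - (-900)*2 = 2 - 75*(-24) = 2 + 1800 = 1802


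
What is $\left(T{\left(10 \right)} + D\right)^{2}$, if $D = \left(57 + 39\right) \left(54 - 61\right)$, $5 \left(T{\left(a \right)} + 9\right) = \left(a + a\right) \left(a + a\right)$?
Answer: $361201$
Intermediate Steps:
$T{\left(a \right)} = -9 + \frac{4 a^{2}}{5}$ ($T{\left(a \right)} = -9 + \frac{\left(a + a\right) \left(a + a\right)}{5} = -9 + \frac{2 a 2 a}{5} = -9 + \frac{4 a^{2}}{5}$)
$D = -672$ ($D = 96 \left(-7\right) = -672$)
$\left(T{\left(10 \right)} + D\right)^{2} = \left(\left(-9 + \frac{4 \cdot 10^{2}}{5}\right) - 672\right)^{2} = \left(\left(-9 + \frac{4}{5} \cdot 100\right) - 672\right)^{2} = \left(\left(-9 + 80\right) - 672\right)^{2} = \left(71 - 672\right)^{2} = \left(-601\right)^{2} = 361201$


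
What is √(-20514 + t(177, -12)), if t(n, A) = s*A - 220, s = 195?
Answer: I*√23074 ≈ 151.9*I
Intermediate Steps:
t(n, A) = -220 + 195*A (t(n, A) = 195*A - 220 = -220 + 195*A)
√(-20514 + t(177, -12)) = √(-20514 + (-220 + 195*(-12))) = √(-20514 + (-220 - 2340)) = √(-20514 - 2560) = √(-23074) = I*√23074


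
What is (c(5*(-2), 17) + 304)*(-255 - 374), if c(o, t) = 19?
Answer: -203167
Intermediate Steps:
(c(5*(-2), 17) + 304)*(-255 - 374) = (19 + 304)*(-255 - 374) = 323*(-629) = -203167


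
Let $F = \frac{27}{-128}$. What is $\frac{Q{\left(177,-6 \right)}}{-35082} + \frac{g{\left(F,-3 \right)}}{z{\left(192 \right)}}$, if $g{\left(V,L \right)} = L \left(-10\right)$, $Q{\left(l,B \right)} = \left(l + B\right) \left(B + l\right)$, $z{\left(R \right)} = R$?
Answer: $- \frac{42239}{62368} \approx -0.67725$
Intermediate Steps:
$F = - \frac{27}{128}$ ($F = 27 \left(- \frac{1}{128}\right) = - \frac{27}{128} \approx -0.21094$)
$Q{\left(l,B \right)} = \left(B + l\right)^{2}$ ($Q{\left(l,B \right)} = \left(B + l\right) \left(B + l\right) = \left(B + l\right)^{2}$)
$g{\left(V,L \right)} = - 10 L$
$\frac{Q{\left(177,-6 \right)}}{-35082} + \frac{g{\left(F,-3 \right)}}{z{\left(192 \right)}} = \frac{\left(-6 + 177\right)^{2}}{-35082} + \frac{\left(-10\right) \left(-3\right)}{192} = 171^{2} \left(- \frac{1}{35082}\right) + 30 \cdot \frac{1}{192} = 29241 \left(- \frac{1}{35082}\right) + \frac{5}{32} = - \frac{3249}{3898} + \frac{5}{32} = - \frac{42239}{62368}$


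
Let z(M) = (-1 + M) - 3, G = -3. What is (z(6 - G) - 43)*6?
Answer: -228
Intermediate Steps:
z(M) = -4 + M
(z(6 - G) - 43)*6 = ((-4 + (6 - 1*(-3))) - 43)*6 = ((-4 + (6 + 3)) - 43)*6 = ((-4 + 9) - 43)*6 = (5 - 43)*6 = -38*6 = -228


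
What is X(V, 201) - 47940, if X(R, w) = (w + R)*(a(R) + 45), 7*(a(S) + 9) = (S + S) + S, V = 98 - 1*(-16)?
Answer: -21210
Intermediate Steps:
V = 114 (V = 98 + 16 = 114)
a(S) = -9 + 3*S/7 (a(S) = -9 + ((S + S) + S)/7 = -9 + (2*S + S)/7 = -9 + (3*S)/7 = -9 + 3*S/7)
X(R, w) = (36 + 3*R/7)*(R + w) (X(R, w) = (w + R)*((-9 + 3*R/7) + 45) = (R + w)*(36 + 3*R/7) = (36 + 3*R/7)*(R + w))
X(V, 201) - 47940 = (36*114 + 36*201 + (3/7)*114² + (3/7)*114*201) - 47940 = (4104 + 7236 + (3/7)*12996 + 68742/7) - 47940 = (4104 + 7236 + 38988/7 + 68742/7) - 47940 = 26730 - 47940 = -21210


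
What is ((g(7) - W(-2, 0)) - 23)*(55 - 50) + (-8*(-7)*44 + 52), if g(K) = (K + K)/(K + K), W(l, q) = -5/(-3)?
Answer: 7193/3 ≈ 2397.7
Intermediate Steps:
W(l, q) = 5/3 (W(l, q) = -5*(-⅓) = 5/3)
g(K) = 1 (g(K) = (2*K)/((2*K)) = (2*K)*(1/(2*K)) = 1)
((g(7) - W(-2, 0)) - 23)*(55 - 50) + (-8*(-7)*44 + 52) = ((1 - 1*5/3) - 23)*(55 - 50) + (-8*(-7)*44 + 52) = ((1 - 5/3) - 23)*5 + (56*44 + 52) = (-⅔ - 23)*5 + (2464 + 52) = -71/3*5 + 2516 = -355/3 + 2516 = 7193/3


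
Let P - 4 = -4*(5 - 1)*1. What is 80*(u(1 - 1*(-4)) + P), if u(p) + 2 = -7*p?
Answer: -3920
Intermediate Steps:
P = -12 (P = 4 - 4*(5 - 1)*1 = 4 - 4*4*1 = 4 - 16*1 = 4 - 16 = -12)
u(p) = -2 - 7*p
80*(u(1 - 1*(-4)) + P) = 80*((-2 - 7*(1 - 1*(-4))) - 12) = 80*((-2 - 7*(1 + 4)) - 12) = 80*((-2 - 7*5) - 12) = 80*((-2 - 35) - 12) = 80*(-37 - 12) = 80*(-49) = -3920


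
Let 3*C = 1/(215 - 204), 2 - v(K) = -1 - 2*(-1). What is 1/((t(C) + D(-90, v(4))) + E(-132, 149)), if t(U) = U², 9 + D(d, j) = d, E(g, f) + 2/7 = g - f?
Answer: -7623/2898911 ≈ -0.0026296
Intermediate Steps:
E(g, f) = -2/7 + g - f (E(g, f) = -2/7 + (g - f) = -2/7 + g - f)
v(K) = 1 (v(K) = 2 - (-1 - 2*(-1)) = 2 - (-1 + 2) = 2 - 1*1 = 2 - 1 = 1)
D(d, j) = -9 + d
C = 1/33 (C = 1/(3*(215 - 204)) = (⅓)/11 = (⅓)*(1/11) = 1/33 ≈ 0.030303)
1/((t(C) + D(-90, v(4))) + E(-132, 149)) = 1/(((1/33)² + (-9 - 90)) + (-2/7 - 132 - 1*149)) = 1/((1/1089 - 99) + (-2/7 - 132 - 149)) = 1/(-107810/1089 - 1969/7) = 1/(-2898911/7623) = -7623/2898911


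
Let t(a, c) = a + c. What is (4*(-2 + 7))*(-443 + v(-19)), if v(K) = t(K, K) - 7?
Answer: -9760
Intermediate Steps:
v(K) = -7 + 2*K (v(K) = (K + K) - 7 = 2*K - 7 = -7 + 2*K)
(4*(-2 + 7))*(-443 + v(-19)) = (4*(-2 + 7))*(-443 + (-7 + 2*(-19))) = (4*5)*(-443 + (-7 - 38)) = 20*(-443 - 45) = 20*(-488) = -9760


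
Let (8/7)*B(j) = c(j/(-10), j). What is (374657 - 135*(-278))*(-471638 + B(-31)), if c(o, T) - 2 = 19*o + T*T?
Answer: -15522759211809/80 ≈ -1.9403e+11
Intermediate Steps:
c(o, T) = 2 + T² + 19*o (c(o, T) = 2 + (19*o + T*T) = 2 + (19*o + T²) = 2 + (T² + 19*o) = 2 + T² + 19*o)
B(j) = 7/4 - 133*j/80 + 7*j²/8 (B(j) = 7*(2 + j² + 19*(j/(-10)))/8 = 7*(2 + j² + 19*(j*(-⅒)))/8 = 7*(2 + j² + 19*(-j/10))/8 = 7*(2 + j² - 19*j/10)/8 = 7/4 - 133*j/80 + 7*j²/8)
(374657 - 135*(-278))*(-471638 + B(-31)) = (374657 - 135*(-278))*(-471638 + (7/4 - 133/80*(-31) + (7/8)*(-31)²)) = (374657 + 37530)*(-471638 + (7/4 + 4123/80 + (7/8)*961)) = 412187*(-471638 + (7/4 + 4123/80 + 6727/8)) = 412187*(-471638 + 71533/80) = 412187*(-37659507/80) = -15522759211809/80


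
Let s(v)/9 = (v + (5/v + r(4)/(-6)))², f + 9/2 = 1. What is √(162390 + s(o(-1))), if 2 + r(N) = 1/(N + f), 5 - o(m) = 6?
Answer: √162714 ≈ 403.38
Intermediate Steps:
f = -7/2 (f = -9/2 + 1 = -7/2 ≈ -3.5000)
o(m) = -1 (o(m) = 5 - 1*6 = 5 - 6 = -1)
r(N) = -2 + 1/(-7/2 + N) (r(N) = -2 + 1/(N - 7/2) = -2 + 1/(-7/2 + N))
s(v) = 9*(v + 5/v)² (s(v) = 9*(v + (5/v + (4*(4 - 1*4)/(-7 + 2*4))/(-6)))² = 9*(v + (5/v + (4*(4 - 4)/(-7 + 8))*(-⅙)))² = 9*(v + (5/v + (4*0/1)*(-⅙)))² = 9*(v + (5/v + (4*1*0)*(-⅙)))² = 9*(v + (5/v + 0*(-⅙)))² = 9*(v + (5/v + 0))² = 9*(v + 5/v)²)
√(162390 + s(o(-1))) = √(162390 + 9*(5 + (-1)²)²/(-1)²) = √(162390 + 9*1*(5 + 1)²) = √(162390 + 9*1*6²) = √(162390 + 9*1*36) = √(162390 + 324) = √162714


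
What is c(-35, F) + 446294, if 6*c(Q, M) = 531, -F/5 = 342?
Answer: 892765/2 ≈ 4.4638e+5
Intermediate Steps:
F = -1710 (F = -5*342 = -1710)
c(Q, M) = 177/2 (c(Q, M) = (1/6)*531 = 177/2)
c(-35, F) + 446294 = 177/2 + 446294 = 892765/2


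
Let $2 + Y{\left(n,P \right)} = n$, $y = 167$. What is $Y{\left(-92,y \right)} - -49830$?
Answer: $49736$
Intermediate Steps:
$Y{\left(n,P \right)} = -2 + n$
$Y{\left(-92,y \right)} - -49830 = \left(-2 - 92\right) - -49830 = -94 + 49830 = 49736$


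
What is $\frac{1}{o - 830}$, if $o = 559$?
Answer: $- \frac{1}{271} \approx -0.00369$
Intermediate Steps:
$\frac{1}{o - 830} = \frac{1}{559 - 830} = \frac{1}{-271} = - \frac{1}{271}$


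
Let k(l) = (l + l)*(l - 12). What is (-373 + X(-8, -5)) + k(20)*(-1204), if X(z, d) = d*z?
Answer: -385613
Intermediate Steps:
k(l) = 2*l*(-12 + l) (k(l) = (2*l)*(-12 + l) = 2*l*(-12 + l))
(-373 + X(-8, -5)) + k(20)*(-1204) = (-373 - 5*(-8)) + (2*20*(-12 + 20))*(-1204) = (-373 + 40) + (2*20*8)*(-1204) = -333 + 320*(-1204) = -333 - 385280 = -385613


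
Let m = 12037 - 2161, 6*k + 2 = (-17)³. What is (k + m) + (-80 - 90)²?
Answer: 227741/6 ≈ 37957.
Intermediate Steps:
k = -4915/6 (k = -⅓ + (⅙)*(-17)³ = -⅓ + (⅙)*(-4913) = -⅓ - 4913/6 = -4915/6 ≈ -819.17)
m = 9876
(k + m) + (-80 - 90)² = (-4915/6 + 9876) + (-80 - 90)² = 54341/6 + (-170)² = 54341/6 + 28900 = 227741/6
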